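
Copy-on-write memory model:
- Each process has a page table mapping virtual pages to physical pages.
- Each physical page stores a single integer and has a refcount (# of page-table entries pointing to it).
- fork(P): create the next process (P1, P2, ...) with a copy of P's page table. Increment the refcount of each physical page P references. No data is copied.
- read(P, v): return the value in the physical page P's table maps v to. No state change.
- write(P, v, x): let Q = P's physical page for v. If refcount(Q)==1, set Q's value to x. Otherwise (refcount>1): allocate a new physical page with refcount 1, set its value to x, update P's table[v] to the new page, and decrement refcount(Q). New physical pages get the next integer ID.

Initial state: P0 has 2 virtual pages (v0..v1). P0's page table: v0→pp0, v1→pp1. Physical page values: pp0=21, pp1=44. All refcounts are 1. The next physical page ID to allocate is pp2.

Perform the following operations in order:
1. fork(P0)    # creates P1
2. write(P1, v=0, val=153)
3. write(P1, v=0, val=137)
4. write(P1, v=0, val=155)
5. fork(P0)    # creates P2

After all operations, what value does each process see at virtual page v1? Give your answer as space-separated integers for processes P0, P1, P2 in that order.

Op 1: fork(P0) -> P1. 2 ppages; refcounts: pp0:2 pp1:2
Op 2: write(P1, v0, 153). refcount(pp0)=2>1 -> COPY to pp2. 3 ppages; refcounts: pp0:1 pp1:2 pp2:1
Op 3: write(P1, v0, 137). refcount(pp2)=1 -> write in place. 3 ppages; refcounts: pp0:1 pp1:2 pp2:1
Op 4: write(P1, v0, 155). refcount(pp2)=1 -> write in place. 3 ppages; refcounts: pp0:1 pp1:2 pp2:1
Op 5: fork(P0) -> P2. 3 ppages; refcounts: pp0:2 pp1:3 pp2:1
P0: v1 -> pp1 = 44
P1: v1 -> pp1 = 44
P2: v1 -> pp1 = 44

Answer: 44 44 44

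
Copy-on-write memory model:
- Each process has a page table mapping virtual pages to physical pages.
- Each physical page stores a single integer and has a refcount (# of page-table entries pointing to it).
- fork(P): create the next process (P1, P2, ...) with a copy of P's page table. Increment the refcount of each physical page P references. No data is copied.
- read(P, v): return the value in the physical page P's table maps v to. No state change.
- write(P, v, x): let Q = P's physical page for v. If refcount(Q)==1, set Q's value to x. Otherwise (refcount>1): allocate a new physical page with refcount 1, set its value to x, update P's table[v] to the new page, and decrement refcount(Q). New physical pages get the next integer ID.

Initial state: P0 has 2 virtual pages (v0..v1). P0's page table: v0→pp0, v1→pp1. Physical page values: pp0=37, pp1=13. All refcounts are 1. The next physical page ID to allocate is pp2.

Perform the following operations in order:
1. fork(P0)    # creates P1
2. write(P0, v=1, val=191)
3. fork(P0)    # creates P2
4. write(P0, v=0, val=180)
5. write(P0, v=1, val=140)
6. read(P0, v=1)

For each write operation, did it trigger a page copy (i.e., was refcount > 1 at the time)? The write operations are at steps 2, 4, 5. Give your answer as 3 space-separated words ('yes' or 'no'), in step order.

Op 1: fork(P0) -> P1. 2 ppages; refcounts: pp0:2 pp1:2
Op 2: write(P0, v1, 191). refcount(pp1)=2>1 -> COPY to pp2. 3 ppages; refcounts: pp0:2 pp1:1 pp2:1
Op 3: fork(P0) -> P2. 3 ppages; refcounts: pp0:3 pp1:1 pp2:2
Op 4: write(P0, v0, 180). refcount(pp0)=3>1 -> COPY to pp3. 4 ppages; refcounts: pp0:2 pp1:1 pp2:2 pp3:1
Op 5: write(P0, v1, 140). refcount(pp2)=2>1 -> COPY to pp4. 5 ppages; refcounts: pp0:2 pp1:1 pp2:1 pp3:1 pp4:1
Op 6: read(P0, v1) -> 140. No state change.

yes yes yes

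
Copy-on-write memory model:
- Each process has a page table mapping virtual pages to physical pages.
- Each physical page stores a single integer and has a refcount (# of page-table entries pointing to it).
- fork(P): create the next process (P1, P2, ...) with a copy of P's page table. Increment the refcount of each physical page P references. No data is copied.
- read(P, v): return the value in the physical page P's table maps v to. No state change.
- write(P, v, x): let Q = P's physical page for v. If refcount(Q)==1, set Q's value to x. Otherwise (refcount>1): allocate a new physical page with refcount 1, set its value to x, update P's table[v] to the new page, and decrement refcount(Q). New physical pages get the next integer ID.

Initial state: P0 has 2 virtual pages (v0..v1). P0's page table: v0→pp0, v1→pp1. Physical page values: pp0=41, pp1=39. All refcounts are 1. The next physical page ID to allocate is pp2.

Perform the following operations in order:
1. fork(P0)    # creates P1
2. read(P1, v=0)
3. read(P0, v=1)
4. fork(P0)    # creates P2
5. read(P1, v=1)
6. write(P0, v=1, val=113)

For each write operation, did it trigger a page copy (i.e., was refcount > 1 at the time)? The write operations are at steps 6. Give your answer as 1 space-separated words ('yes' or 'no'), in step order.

Op 1: fork(P0) -> P1. 2 ppages; refcounts: pp0:2 pp1:2
Op 2: read(P1, v0) -> 41. No state change.
Op 3: read(P0, v1) -> 39. No state change.
Op 4: fork(P0) -> P2. 2 ppages; refcounts: pp0:3 pp1:3
Op 5: read(P1, v1) -> 39. No state change.
Op 6: write(P0, v1, 113). refcount(pp1)=3>1 -> COPY to pp2. 3 ppages; refcounts: pp0:3 pp1:2 pp2:1

yes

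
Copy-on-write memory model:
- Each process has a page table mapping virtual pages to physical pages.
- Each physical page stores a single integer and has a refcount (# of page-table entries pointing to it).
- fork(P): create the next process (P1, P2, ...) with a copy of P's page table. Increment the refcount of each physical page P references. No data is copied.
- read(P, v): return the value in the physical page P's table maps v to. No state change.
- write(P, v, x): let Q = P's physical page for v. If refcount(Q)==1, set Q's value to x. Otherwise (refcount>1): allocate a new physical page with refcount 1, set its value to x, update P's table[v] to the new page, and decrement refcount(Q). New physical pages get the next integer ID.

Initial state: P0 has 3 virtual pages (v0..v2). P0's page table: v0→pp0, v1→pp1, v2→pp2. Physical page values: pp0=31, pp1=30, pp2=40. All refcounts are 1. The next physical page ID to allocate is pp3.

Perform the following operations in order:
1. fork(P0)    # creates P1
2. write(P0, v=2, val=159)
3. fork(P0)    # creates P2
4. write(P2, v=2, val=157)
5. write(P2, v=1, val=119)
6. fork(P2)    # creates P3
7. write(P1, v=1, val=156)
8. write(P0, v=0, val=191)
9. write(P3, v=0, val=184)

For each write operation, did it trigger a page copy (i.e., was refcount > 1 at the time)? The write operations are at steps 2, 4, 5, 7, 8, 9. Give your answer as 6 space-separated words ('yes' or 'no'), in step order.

Op 1: fork(P0) -> P1. 3 ppages; refcounts: pp0:2 pp1:2 pp2:2
Op 2: write(P0, v2, 159). refcount(pp2)=2>1 -> COPY to pp3. 4 ppages; refcounts: pp0:2 pp1:2 pp2:1 pp3:1
Op 3: fork(P0) -> P2. 4 ppages; refcounts: pp0:3 pp1:3 pp2:1 pp3:2
Op 4: write(P2, v2, 157). refcount(pp3)=2>1 -> COPY to pp4. 5 ppages; refcounts: pp0:3 pp1:3 pp2:1 pp3:1 pp4:1
Op 5: write(P2, v1, 119). refcount(pp1)=3>1 -> COPY to pp5. 6 ppages; refcounts: pp0:3 pp1:2 pp2:1 pp3:1 pp4:1 pp5:1
Op 6: fork(P2) -> P3. 6 ppages; refcounts: pp0:4 pp1:2 pp2:1 pp3:1 pp4:2 pp5:2
Op 7: write(P1, v1, 156). refcount(pp1)=2>1 -> COPY to pp6. 7 ppages; refcounts: pp0:4 pp1:1 pp2:1 pp3:1 pp4:2 pp5:2 pp6:1
Op 8: write(P0, v0, 191). refcount(pp0)=4>1 -> COPY to pp7. 8 ppages; refcounts: pp0:3 pp1:1 pp2:1 pp3:1 pp4:2 pp5:2 pp6:1 pp7:1
Op 9: write(P3, v0, 184). refcount(pp0)=3>1 -> COPY to pp8. 9 ppages; refcounts: pp0:2 pp1:1 pp2:1 pp3:1 pp4:2 pp5:2 pp6:1 pp7:1 pp8:1

yes yes yes yes yes yes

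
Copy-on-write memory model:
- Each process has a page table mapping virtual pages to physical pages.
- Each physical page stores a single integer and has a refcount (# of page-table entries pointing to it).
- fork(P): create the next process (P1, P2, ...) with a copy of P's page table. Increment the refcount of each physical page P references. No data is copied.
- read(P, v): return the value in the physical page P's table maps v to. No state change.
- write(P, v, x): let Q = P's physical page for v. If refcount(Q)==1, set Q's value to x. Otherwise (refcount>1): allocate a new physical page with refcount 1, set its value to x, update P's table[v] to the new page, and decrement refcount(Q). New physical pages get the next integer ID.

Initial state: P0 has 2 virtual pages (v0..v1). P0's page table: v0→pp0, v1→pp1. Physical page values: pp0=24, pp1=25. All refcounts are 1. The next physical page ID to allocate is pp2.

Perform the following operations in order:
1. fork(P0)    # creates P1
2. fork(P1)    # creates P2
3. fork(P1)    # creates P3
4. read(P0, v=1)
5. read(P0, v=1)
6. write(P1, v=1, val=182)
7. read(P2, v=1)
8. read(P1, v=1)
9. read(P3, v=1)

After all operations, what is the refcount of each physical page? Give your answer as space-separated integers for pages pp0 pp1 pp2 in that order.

Op 1: fork(P0) -> P1. 2 ppages; refcounts: pp0:2 pp1:2
Op 2: fork(P1) -> P2. 2 ppages; refcounts: pp0:3 pp1:3
Op 3: fork(P1) -> P3. 2 ppages; refcounts: pp0:4 pp1:4
Op 4: read(P0, v1) -> 25. No state change.
Op 5: read(P0, v1) -> 25. No state change.
Op 6: write(P1, v1, 182). refcount(pp1)=4>1 -> COPY to pp2. 3 ppages; refcounts: pp0:4 pp1:3 pp2:1
Op 7: read(P2, v1) -> 25. No state change.
Op 8: read(P1, v1) -> 182. No state change.
Op 9: read(P3, v1) -> 25. No state change.

Answer: 4 3 1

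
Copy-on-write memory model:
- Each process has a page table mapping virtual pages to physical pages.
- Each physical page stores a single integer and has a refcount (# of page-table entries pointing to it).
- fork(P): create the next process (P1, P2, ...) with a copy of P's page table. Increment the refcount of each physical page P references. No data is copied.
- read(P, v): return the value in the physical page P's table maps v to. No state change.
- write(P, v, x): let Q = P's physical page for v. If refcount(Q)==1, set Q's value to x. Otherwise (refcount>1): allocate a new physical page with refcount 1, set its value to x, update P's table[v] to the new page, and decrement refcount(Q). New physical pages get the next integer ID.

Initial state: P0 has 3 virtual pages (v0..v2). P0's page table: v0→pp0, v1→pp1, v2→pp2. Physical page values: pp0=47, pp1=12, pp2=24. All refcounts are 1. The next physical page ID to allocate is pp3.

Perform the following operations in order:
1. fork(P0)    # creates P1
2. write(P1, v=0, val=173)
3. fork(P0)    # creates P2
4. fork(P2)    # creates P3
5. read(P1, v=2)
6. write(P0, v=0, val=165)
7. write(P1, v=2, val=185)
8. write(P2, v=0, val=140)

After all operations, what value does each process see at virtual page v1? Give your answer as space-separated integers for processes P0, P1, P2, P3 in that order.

Op 1: fork(P0) -> P1. 3 ppages; refcounts: pp0:2 pp1:2 pp2:2
Op 2: write(P1, v0, 173). refcount(pp0)=2>1 -> COPY to pp3. 4 ppages; refcounts: pp0:1 pp1:2 pp2:2 pp3:1
Op 3: fork(P0) -> P2. 4 ppages; refcounts: pp0:2 pp1:3 pp2:3 pp3:1
Op 4: fork(P2) -> P3. 4 ppages; refcounts: pp0:3 pp1:4 pp2:4 pp3:1
Op 5: read(P1, v2) -> 24. No state change.
Op 6: write(P0, v0, 165). refcount(pp0)=3>1 -> COPY to pp4. 5 ppages; refcounts: pp0:2 pp1:4 pp2:4 pp3:1 pp4:1
Op 7: write(P1, v2, 185). refcount(pp2)=4>1 -> COPY to pp5. 6 ppages; refcounts: pp0:2 pp1:4 pp2:3 pp3:1 pp4:1 pp5:1
Op 8: write(P2, v0, 140). refcount(pp0)=2>1 -> COPY to pp6. 7 ppages; refcounts: pp0:1 pp1:4 pp2:3 pp3:1 pp4:1 pp5:1 pp6:1
P0: v1 -> pp1 = 12
P1: v1 -> pp1 = 12
P2: v1 -> pp1 = 12
P3: v1 -> pp1 = 12

Answer: 12 12 12 12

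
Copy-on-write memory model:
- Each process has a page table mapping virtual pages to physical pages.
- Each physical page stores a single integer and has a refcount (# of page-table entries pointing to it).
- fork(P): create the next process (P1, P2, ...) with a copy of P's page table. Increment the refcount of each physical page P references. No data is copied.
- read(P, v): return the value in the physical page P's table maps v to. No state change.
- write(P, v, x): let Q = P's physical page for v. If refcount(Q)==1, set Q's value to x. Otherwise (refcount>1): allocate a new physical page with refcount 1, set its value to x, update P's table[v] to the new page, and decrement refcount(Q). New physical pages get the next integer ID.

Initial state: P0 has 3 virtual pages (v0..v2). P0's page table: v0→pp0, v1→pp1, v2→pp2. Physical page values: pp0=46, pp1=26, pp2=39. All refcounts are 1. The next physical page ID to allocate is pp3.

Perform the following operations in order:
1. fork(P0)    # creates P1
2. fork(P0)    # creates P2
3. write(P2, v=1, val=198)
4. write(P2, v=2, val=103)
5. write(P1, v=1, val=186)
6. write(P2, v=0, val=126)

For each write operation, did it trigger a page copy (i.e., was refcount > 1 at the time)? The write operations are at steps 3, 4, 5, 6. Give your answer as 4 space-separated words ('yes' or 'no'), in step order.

Op 1: fork(P0) -> P1. 3 ppages; refcounts: pp0:2 pp1:2 pp2:2
Op 2: fork(P0) -> P2. 3 ppages; refcounts: pp0:3 pp1:3 pp2:3
Op 3: write(P2, v1, 198). refcount(pp1)=3>1 -> COPY to pp3. 4 ppages; refcounts: pp0:3 pp1:2 pp2:3 pp3:1
Op 4: write(P2, v2, 103). refcount(pp2)=3>1 -> COPY to pp4. 5 ppages; refcounts: pp0:3 pp1:2 pp2:2 pp3:1 pp4:1
Op 5: write(P1, v1, 186). refcount(pp1)=2>1 -> COPY to pp5. 6 ppages; refcounts: pp0:3 pp1:1 pp2:2 pp3:1 pp4:1 pp5:1
Op 6: write(P2, v0, 126). refcount(pp0)=3>1 -> COPY to pp6. 7 ppages; refcounts: pp0:2 pp1:1 pp2:2 pp3:1 pp4:1 pp5:1 pp6:1

yes yes yes yes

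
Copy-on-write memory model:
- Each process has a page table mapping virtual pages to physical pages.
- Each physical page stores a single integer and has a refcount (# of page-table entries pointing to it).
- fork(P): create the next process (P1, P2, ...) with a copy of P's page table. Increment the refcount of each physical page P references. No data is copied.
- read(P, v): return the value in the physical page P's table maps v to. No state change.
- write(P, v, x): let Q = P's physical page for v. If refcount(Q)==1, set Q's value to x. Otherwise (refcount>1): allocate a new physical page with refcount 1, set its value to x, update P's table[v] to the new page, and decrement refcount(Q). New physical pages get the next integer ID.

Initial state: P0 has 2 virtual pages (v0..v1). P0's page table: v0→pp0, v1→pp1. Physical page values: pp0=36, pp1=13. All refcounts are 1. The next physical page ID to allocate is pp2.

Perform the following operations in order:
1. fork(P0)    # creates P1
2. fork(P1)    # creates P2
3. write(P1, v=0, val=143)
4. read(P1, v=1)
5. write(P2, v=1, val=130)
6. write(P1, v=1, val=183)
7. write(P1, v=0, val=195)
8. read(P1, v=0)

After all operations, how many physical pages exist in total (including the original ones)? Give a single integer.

Op 1: fork(P0) -> P1. 2 ppages; refcounts: pp0:2 pp1:2
Op 2: fork(P1) -> P2. 2 ppages; refcounts: pp0:3 pp1:3
Op 3: write(P1, v0, 143). refcount(pp0)=3>1 -> COPY to pp2. 3 ppages; refcounts: pp0:2 pp1:3 pp2:1
Op 4: read(P1, v1) -> 13. No state change.
Op 5: write(P2, v1, 130). refcount(pp1)=3>1 -> COPY to pp3. 4 ppages; refcounts: pp0:2 pp1:2 pp2:1 pp3:1
Op 6: write(P1, v1, 183). refcount(pp1)=2>1 -> COPY to pp4. 5 ppages; refcounts: pp0:2 pp1:1 pp2:1 pp3:1 pp4:1
Op 7: write(P1, v0, 195). refcount(pp2)=1 -> write in place. 5 ppages; refcounts: pp0:2 pp1:1 pp2:1 pp3:1 pp4:1
Op 8: read(P1, v0) -> 195. No state change.

Answer: 5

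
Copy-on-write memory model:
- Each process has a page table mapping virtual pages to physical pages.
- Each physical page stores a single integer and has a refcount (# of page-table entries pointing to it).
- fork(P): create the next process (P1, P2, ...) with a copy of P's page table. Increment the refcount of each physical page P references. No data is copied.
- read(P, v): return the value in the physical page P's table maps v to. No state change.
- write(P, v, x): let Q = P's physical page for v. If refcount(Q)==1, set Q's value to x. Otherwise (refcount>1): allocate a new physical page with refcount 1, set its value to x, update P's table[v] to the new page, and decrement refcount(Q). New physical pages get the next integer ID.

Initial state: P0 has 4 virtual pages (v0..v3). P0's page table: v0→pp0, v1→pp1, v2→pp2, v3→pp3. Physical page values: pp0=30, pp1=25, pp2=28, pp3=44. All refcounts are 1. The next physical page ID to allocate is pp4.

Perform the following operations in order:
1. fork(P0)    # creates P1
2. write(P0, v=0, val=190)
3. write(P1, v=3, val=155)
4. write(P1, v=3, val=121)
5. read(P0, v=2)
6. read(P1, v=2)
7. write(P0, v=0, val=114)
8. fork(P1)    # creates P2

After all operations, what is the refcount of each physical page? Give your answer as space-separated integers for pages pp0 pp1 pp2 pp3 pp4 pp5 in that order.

Op 1: fork(P0) -> P1. 4 ppages; refcounts: pp0:2 pp1:2 pp2:2 pp3:2
Op 2: write(P0, v0, 190). refcount(pp0)=2>1 -> COPY to pp4. 5 ppages; refcounts: pp0:1 pp1:2 pp2:2 pp3:2 pp4:1
Op 3: write(P1, v3, 155). refcount(pp3)=2>1 -> COPY to pp5. 6 ppages; refcounts: pp0:1 pp1:2 pp2:2 pp3:1 pp4:1 pp5:1
Op 4: write(P1, v3, 121). refcount(pp5)=1 -> write in place. 6 ppages; refcounts: pp0:1 pp1:2 pp2:2 pp3:1 pp4:1 pp5:1
Op 5: read(P0, v2) -> 28. No state change.
Op 6: read(P1, v2) -> 28. No state change.
Op 7: write(P0, v0, 114). refcount(pp4)=1 -> write in place. 6 ppages; refcounts: pp0:1 pp1:2 pp2:2 pp3:1 pp4:1 pp5:1
Op 8: fork(P1) -> P2. 6 ppages; refcounts: pp0:2 pp1:3 pp2:3 pp3:1 pp4:1 pp5:2

Answer: 2 3 3 1 1 2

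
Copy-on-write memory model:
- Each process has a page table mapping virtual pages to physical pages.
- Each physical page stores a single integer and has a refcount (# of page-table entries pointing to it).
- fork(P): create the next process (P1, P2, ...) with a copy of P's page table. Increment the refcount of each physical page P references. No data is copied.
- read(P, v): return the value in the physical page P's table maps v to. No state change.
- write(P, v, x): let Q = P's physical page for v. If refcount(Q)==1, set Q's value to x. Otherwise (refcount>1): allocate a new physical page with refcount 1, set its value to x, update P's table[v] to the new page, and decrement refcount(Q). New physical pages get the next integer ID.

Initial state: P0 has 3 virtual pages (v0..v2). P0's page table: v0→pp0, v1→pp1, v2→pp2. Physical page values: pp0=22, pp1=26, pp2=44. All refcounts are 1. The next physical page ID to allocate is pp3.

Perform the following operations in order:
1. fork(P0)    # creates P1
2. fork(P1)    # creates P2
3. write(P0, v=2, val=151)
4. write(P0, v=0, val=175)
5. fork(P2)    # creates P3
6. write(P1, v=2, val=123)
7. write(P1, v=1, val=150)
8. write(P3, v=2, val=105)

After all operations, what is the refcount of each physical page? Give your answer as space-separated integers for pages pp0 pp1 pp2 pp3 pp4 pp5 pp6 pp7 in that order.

Answer: 3 3 1 1 1 1 1 1

Derivation:
Op 1: fork(P0) -> P1. 3 ppages; refcounts: pp0:2 pp1:2 pp2:2
Op 2: fork(P1) -> P2. 3 ppages; refcounts: pp0:3 pp1:3 pp2:3
Op 3: write(P0, v2, 151). refcount(pp2)=3>1 -> COPY to pp3. 4 ppages; refcounts: pp0:3 pp1:3 pp2:2 pp3:1
Op 4: write(P0, v0, 175). refcount(pp0)=3>1 -> COPY to pp4. 5 ppages; refcounts: pp0:2 pp1:3 pp2:2 pp3:1 pp4:1
Op 5: fork(P2) -> P3. 5 ppages; refcounts: pp0:3 pp1:4 pp2:3 pp3:1 pp4:1
Op 6: write(P1, v2, 123). refcount(pp2)=3>1 -> COPY to pp5. 6 ppages; refcounts: pp0:3 pp1:4 pp2:2 pp3:1 pp4:1 pp5:1
Op 7: write(P1, v1, 150). refcount(pp1)=4>1 -> COPY to pp6. 7 ppages; refcounts: pp0:3 pp1:3 pp2:2 pp3:1 pp4:1 pp5:1 pp6:1
Op 8: write(P3, v2, 105). refcount(pp2)=2>1 -> COPY to pp7. 8 ppages; refcounts: pp0:3 pp1:3 pp2:1 pp3:1 pp4:1 pp5:1 pp6:1 pp7:1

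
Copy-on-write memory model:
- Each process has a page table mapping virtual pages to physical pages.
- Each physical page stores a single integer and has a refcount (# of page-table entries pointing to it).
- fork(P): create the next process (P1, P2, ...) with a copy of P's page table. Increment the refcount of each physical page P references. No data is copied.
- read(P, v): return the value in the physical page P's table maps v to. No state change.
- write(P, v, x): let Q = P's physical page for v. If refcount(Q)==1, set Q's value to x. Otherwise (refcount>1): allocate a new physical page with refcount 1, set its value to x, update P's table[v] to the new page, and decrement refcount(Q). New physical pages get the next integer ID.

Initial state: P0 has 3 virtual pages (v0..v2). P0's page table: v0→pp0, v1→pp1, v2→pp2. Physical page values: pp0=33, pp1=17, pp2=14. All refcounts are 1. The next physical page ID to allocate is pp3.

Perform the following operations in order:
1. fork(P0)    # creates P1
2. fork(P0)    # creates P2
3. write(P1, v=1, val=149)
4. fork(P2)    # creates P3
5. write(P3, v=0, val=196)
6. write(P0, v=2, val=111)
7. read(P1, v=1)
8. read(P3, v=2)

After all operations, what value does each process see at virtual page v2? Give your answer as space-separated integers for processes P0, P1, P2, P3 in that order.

Answer: 111 14 14 14

Derivation:
Op 1: fork(P0) -> P1. 3 ppages; refcounts: pp0:2 pp1:2 pp2:2
Op 2: fork(P0) -> P2. 3 ppages; refcounts: pp0:3 pp1:3 pp2:3
Op 3: write(P1, v1, 149). refcount(pp1)=3>1 -> COPY to pp3. 4 ppages; refcounts: pp0:3 pp1:2 pp2:3 pp3:1
Op 4: fork(P2) -> P3. 4 ppages; refcounts: pp0:4 pp1:3 pp2:4 pp3:1
Op 5: write(P3, v0, 196). refcount(pp0)=4>1 -> COPY to pp4. 5 ppages; refcounts: pp0:3 pp1:3 pp2:4 pp3:1 pp4:1
Op 6: write(P0, v2, 111). refcount(pp2)=4>1 -> COPY to pp5. 6 ppages; refcounts: pp0:3 pp1:3 pp2:3 pp3:1 pp4:1 pp5:1
Op 7: read(P1, v1) -> 149. No state change.
Op 8: read(P3, v2) -> 14. No state change.
P0: v2 -> pp5 = 111
P1: v2 -> pp2 = 14
P2: v2 -> pp2 = 14
P3: v2 -> pp2 = 14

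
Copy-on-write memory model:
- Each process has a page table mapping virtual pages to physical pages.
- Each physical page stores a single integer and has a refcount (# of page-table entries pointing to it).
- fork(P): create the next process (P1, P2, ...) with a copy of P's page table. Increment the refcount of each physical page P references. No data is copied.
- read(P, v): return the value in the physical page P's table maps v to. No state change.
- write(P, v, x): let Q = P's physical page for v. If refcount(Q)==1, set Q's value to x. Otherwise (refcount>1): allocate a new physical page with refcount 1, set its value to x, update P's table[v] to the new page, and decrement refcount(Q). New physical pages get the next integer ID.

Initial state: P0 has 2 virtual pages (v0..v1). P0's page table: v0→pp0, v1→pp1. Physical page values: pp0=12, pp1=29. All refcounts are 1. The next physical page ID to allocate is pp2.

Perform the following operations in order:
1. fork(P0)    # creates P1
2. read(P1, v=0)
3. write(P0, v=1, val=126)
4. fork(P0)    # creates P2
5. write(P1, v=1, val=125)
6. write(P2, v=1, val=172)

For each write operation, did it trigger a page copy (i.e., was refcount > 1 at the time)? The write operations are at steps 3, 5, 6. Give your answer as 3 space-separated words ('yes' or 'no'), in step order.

Op 1: fork(P0) -> P1. 2 ppages; refcounts: pp0:2 pp1:2
Op 2: read(P1, v0) -> 12. No state change.
Op 3: write(P0, v1, 126). refcount(pp1)=2>1 -> COPY to pp2. 3 ppages; refcounts: pp0:2 pp1:1 pp2:1
Op 4: fork(P0) -> P2. 3 ppages; refcounts: pp0:3 pp1:1 pp2:2
Op 5: write(P1, v1, 125). refcount(pp1)=1 -> write in place. 3 ppages; refcounts: pp0:3 pp1:1 pp2:2
Op 6: write(P2, v1, 172). refcount(pp2)=2>1 -> COPY to pp3. 4 ppages; refcounts: pp0:3 pp1:1 pp2:1 pp3:1

yes no yes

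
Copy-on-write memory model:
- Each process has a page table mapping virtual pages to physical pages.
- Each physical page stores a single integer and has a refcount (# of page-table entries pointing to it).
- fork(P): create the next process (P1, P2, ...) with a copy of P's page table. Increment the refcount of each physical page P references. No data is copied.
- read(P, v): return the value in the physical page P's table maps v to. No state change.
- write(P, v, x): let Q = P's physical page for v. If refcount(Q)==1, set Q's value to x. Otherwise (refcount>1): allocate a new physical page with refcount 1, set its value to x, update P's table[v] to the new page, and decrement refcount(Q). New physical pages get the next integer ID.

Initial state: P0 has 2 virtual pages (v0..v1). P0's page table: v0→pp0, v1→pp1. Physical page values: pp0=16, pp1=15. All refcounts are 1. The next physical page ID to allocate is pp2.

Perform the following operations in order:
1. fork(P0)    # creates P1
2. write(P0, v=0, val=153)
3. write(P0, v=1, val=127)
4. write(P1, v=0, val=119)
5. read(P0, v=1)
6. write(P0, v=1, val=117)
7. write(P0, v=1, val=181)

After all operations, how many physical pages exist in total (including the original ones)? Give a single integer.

Answer: 4

Derivation:
Op 1: fork(P0) -> P1. 2 ppages; refcounts: pp0:2 pp1:2
Op 2: write(P0, v0, 153). refcount(pp0)=2>1 -> COPY to pp2. 3 ppages; refcounts: pp0:1 pp1:2 pp2:1
Op 3: write(P0, v1, 127). refcount(pp1)=2>1 -> COPY to pp3. 4 ppages; refcounts: pp0:1 pp1:1 pp2:1 pp3:1
Op 4: write(P1, v0, 119). refcount(pp0)=1 -> write in place. 4 ppages; refcounts: pp0:1 pp1:1 pp2:1 pp3:1
Op 5: read(P0, v1) -> 127. No state change.
Op 6: write(P0, v1, 117). refcount(pp3)=1 -> write in place. 4 ppages; refcounts: pp0:1 pp1:1 pp2:1 pp3:1
Op 7: write(P0, v1, 181). refcount(pp3)=1 -> write in place. 4 ppages; refcounts: pp0:1 pp1:1 pp2:1 pp3:1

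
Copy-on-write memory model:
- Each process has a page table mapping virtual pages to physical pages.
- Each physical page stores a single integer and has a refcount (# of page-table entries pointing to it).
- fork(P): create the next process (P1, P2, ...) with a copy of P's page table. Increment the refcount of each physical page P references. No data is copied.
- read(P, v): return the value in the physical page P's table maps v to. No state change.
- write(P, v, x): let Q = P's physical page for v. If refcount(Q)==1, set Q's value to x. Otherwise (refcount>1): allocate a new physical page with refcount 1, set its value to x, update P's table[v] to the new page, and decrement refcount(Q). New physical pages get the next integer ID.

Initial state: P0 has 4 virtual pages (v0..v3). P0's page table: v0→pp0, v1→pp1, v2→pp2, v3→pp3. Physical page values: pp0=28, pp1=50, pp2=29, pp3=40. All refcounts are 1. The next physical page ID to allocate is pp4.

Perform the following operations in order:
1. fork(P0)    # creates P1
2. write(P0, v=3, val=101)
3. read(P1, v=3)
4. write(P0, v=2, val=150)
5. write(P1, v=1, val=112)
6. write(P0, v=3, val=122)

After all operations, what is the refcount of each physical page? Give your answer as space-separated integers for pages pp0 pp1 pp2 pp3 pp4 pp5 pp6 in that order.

Answer: 2 1 1 1 1 1 1

Derivation:
Op 1: fork(P0) -> P1. 4 ppages; refcounts: pp0:2 pp1:2 pp2:2 pp3:2
Op 2: write(P0, v3, 101). refcount(pp3)=2>1 -> COPY to pp4. 5 ppages; refcounts: pp0:2 pp1:2 pp2:2 pp3:1 pp4:1
Op 3: read(P1, v3) -> 40. No state change.
Op 4: write(P0, v2, 150). refcount(pp2)=2>1 -> COPY to pp5. 6 ppages; refcounts: pp0:2 pp1:2 pp2:1 pp3:1 pp4:1 pp5:1
Op 5: write(P1, v1, 112). refcount(pp1)=2>1 -> COPY to pp6. 7 ppages; refcounts: pp0:2 pp1:1 pp2:1 pp3:1 pp4:1 pp5:1 pp6:1
Op 6: write(P0, v3, 122). refcount(pp4)=1 -> write in place. 7 ppages; refcounts: pp0:2 pp1:1 pp2:1 pp3:1 pp4:1 pp5:1 pp6:1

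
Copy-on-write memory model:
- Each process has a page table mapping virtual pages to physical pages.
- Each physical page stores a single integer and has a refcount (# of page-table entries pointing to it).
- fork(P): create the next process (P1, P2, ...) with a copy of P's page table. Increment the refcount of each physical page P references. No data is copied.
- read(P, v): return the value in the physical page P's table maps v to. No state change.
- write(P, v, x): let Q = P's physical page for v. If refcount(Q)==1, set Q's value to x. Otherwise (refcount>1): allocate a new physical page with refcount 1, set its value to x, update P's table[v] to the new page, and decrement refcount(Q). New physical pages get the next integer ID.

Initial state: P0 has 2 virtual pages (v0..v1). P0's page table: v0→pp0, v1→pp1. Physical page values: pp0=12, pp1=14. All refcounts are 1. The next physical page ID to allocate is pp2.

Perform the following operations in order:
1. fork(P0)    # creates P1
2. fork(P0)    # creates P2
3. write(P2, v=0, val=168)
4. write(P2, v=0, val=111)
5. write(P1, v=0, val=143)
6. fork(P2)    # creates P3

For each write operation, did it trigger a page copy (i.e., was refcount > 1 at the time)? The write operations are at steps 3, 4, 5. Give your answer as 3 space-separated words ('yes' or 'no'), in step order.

Op 1: fork(P0) -> P1. 2 ppages; refcounts: pp0:2 pp1:2
Op 2: fork(P0) -> P2. 2 ppages; refcounts: pp0:3 pp1:3
Op 3: write(P2, v0, 168). refcount(pp0)=3>1 -> COPY to pp2. 3 ppages; refcounts: pp0:2 pp1:3 pp2:1
Op 4: write(P2, v0, 111). refcount(pp2)=1 -> write in place. 3 ppages; refcounts: pp0:2 pp1:3 pp2:1
Op 5: write(P1, v0, 143). refcount(pp0)=2>1 -> COPY to pp3. 4 ppages; refcounts: pp0:1 pp1:3 pp2:1 pp3:1
Op 6: fork(P2) -> P3. 4 ppages; refcounts: pp0:1 pp1:4 pp2:2 pp3:1

yes no yes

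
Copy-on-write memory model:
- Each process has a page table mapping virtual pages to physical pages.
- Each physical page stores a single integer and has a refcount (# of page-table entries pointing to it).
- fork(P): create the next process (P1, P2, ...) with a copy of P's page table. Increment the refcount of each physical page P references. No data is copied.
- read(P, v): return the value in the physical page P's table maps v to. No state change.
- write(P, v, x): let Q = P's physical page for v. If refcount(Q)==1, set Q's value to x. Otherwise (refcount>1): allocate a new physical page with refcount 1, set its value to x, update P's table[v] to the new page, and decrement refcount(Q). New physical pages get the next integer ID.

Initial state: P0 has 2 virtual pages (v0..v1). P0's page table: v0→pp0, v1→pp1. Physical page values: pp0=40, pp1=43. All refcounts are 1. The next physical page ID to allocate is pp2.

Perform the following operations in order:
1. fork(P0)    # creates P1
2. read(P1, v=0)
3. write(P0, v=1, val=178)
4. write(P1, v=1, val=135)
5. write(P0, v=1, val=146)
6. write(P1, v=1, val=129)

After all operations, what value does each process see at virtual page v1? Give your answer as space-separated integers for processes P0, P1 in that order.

Op 1: fork(P0) -> P1. 2 ppages; refcounts: pp0:2 pp1:2
Op 2: read(P1, v0) -> 40. No state change.
Op 3: write(P0, v1, 178). refcount(pp1)=2>1 -> COPY to pp2. 3 ppages; refcounts: pp0:2 pp1:1 pp2:1
Op 4: write(P1, v1, 135). refcount(pp1)=1 -> write in place. 3 ppages; refcounts: pp0:2 pp1:1 pp2:1
Op 5: write(P0, v1, 146). refcount(pp2)=1 -> write in place. 3 ppages; refcounts: pp0:2 pp1:1 pp2:1
Op 6: write(P1, v1, 129). refcount(pp1)=1 -> write in place. 3 ppages; refcounts: pp0:2 pp1:1 pp2:1
P0: v1 -> pp2 = 146
P1: v1 -> pp1 = 129

Answer: 146 129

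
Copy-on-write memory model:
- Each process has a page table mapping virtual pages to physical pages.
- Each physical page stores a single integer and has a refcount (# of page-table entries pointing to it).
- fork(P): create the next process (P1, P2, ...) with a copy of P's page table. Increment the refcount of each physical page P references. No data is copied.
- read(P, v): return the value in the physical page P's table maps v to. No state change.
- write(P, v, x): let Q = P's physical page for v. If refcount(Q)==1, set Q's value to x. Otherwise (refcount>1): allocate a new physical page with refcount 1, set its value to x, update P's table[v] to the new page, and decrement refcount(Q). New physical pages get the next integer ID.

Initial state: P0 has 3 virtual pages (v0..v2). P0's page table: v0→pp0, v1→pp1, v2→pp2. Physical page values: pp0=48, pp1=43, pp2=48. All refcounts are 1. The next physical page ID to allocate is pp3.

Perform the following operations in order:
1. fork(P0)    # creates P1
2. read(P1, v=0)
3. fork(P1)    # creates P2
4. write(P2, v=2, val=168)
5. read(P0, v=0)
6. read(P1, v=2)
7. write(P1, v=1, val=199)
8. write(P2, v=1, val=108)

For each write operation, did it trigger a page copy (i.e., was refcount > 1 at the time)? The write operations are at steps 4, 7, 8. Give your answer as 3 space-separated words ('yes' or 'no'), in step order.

Op 1: fork(P0) -> P1. 3 ppages; refcounts: pp0:2 pp1:2 pp2:2
Op 2: read(P1, v0) -> 48. No state change.
Op 3: fork(P1) -> P2. 3 ppages; refcounts: pp0:3 pp1:3 pp2:3
Op 4: write(P2, v2, 168). refcount(pp2)=3>1 -> COPY to pp3. 4 ppages; refcounts: pp0:3 pp1:3 pp2:2 pp3:1
Op 5: read(P0, v0) -> 48. No state change.
Op 6: read(P1, v2) -> 48. No state change.
Op 7: write(P1, v1, 199). refcount(pp1)=3>1 -> COPY to pp4. 5 ppages; refcounts: pp0:3 pp1:2 pp2:2 pp3:1 pp4:1
Op 8: write(P2, v1, 108). refcount(pp1)=2>1 -> COPY to pp5. 6 ppages; refcounts: pp0:3 pp1:1 pp2:2 pp3:1 pp4:1 pp5:1

yes yes yes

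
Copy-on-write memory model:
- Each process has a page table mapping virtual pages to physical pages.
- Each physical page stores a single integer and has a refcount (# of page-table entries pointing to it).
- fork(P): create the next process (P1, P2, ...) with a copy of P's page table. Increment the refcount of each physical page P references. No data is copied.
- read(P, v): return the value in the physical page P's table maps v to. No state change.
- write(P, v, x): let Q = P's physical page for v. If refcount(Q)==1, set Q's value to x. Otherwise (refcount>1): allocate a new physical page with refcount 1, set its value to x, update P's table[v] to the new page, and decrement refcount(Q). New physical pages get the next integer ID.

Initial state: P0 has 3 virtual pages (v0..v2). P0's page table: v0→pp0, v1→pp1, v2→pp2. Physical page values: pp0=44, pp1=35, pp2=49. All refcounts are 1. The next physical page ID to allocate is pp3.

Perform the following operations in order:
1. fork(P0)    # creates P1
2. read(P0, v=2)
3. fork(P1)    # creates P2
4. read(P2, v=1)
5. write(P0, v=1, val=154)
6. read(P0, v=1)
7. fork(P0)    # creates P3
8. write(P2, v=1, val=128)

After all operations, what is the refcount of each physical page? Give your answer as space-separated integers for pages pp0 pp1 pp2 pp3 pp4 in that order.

Answer: 4 1 4 2 1

Derivation:
Op 1: fork(P0) -> P1. 3 ppages; refcounts: pp0:2 pp1:2 pp2:2
Op 2: read(P0, v2) -> 49. No state change.
Op 3: fork(P1) -> P2. 3 ppages; refcounts: pp0:3 pp1:3 pp2:3
Op 4: read(P2, v1) -> 35. No state change.
Op 5: write(P0, v1, 154). refcount(pp1)=3>1 -> COPY to pp3. 4 ppages; refcounts: pp0:3 pp1:2 pp2:3 pp3:1
Op 6: read(P0, v1) -> 154. No state change.
Op 7: fork(P0) -> P3. 4 ppages; refcounts: pp0:4 pp1:2 pp2:4 pp3:2
Op 8: write(P2, v1, 128). refcount(pp1)=2>1 -> COPY to pp4. 5 ppages; refcounts: pp0:4 pp1:1 pp2:4 pp3:2 pp4:1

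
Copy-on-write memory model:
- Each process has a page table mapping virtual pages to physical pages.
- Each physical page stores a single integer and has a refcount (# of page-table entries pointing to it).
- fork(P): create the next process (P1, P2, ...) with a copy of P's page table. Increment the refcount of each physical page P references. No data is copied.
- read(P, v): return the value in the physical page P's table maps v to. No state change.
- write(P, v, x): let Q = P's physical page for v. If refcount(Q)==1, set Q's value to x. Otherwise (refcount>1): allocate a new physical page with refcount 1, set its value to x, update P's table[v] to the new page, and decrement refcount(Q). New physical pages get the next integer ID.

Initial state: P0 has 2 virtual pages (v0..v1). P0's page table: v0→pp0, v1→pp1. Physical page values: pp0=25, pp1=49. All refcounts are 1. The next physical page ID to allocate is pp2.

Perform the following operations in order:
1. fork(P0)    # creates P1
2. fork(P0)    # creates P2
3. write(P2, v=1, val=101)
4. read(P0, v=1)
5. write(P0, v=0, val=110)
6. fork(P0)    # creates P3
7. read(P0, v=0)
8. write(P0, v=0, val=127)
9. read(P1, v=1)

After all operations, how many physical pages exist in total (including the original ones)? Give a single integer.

Op 1: fork(P0) -> P1. 2 ppages; refcounts: pp0:2 pp1:2
Op 2: fork(P0) -> P2. 2 ppages; refcounts: pp0:3 pp1:3
Op 3: write(P2, v1, 101). refcount(pp1)=3>1 -> COPY to pp2. 3 ppages; refcounts: pp0:3 pp1:2 pp2:1
Op 4: read(P0, v1) -> 49. No state change.
Op 5: write(P0, v0, 110). refcount(pp0)=3>1 -> COPY to pp3. 4 ppages; refcounts: pp0:2 pp1:2 pp2:1 pp3:1
Op 6: fork(P0) -> P3. 4 ppages; refcounts: pp0:2 pp1:3 pp2:1 pp3:2
Op 7: read(P0, v0) -> 110. No state change.
Op 8: write(P0, v0, 127). refcount(pp3)=2>1 -> COPY to pp4. 5 ppages; refcounts: pp0:2 pp1:3 pp2:1 pp3:1 pp4:1
Op 9: read(P1, v1) -> 49. No state change.

Answer: 5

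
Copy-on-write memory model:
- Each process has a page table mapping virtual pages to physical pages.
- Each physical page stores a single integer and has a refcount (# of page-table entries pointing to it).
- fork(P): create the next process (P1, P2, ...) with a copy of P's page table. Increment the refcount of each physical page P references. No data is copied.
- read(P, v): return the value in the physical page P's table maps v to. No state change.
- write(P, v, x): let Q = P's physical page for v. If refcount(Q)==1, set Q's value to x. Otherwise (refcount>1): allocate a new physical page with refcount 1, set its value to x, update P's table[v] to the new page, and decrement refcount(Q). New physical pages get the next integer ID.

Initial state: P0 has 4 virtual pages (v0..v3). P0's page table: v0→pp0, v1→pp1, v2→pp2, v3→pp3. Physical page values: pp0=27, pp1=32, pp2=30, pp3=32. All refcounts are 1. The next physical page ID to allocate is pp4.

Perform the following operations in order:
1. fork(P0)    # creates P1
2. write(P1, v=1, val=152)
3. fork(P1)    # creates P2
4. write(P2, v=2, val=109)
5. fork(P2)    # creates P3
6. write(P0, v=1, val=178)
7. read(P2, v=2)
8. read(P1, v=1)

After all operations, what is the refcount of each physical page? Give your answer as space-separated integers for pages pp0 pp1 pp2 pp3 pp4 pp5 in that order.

Answer: 4 1 2 4 3 2

Derivation:
Op 1: fork(P0) -> P1. 4 ppages; refcounts: pp0:2 pp1:2 pp2:2 pp3:2
Op 2: write(P1, v1, 152). refcount(pp1)=2>1 -> COPY to pp4. 5 ppages; refcounts: pp0:2 pp1:1 pp2:2 pp3:2 pp4:1
Op 3: fork(P1) -> P2. 5 ppages; refcounts: pp0:3 pp1:1 pp2:3 pp3:3 pp4:2
Op 4: write(P2, v2, 109). refcount(pp2)=3>1 -> COPY to pp5. 6 ppages; refcounts: pp0:3 pp1:1 pp2:2 pp3:3 pp4:2 pp5:1
Op 5: fork(P2) -> P3. 6 ppages; refcounts: pp0:4 pp1:1 pp2:2 pp3:4 pp4:3 pp5:2
Op 6: write(P0, v1, 178). refcount(pp1)=1 -> write in place. 6 ppages; refcounts: pp0:4 pp1:1 pp2:2 pp3:4 pp4:3 pp5:2
Op 7: read(P2, v2) -> 109. No state change.
Op 8: read(P1, v1) -> 152. No state change.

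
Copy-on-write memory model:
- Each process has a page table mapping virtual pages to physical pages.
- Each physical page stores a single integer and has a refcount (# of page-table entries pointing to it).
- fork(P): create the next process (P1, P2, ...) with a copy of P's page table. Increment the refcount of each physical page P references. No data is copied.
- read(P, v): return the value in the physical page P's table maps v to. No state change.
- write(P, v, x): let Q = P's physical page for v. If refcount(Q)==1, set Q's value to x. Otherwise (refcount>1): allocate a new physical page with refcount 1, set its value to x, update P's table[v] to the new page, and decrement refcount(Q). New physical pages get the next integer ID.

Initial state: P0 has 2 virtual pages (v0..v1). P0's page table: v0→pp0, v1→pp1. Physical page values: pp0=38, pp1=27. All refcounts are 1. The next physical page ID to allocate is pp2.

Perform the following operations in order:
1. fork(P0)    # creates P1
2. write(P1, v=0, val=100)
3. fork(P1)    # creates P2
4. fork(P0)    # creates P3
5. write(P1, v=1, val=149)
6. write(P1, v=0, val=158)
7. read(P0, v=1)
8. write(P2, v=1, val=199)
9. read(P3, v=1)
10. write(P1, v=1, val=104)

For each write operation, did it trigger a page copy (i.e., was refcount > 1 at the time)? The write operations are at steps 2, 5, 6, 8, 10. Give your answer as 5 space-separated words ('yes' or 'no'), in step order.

Op 1: fork(P0) -> P1. 2 ppages; refcounts: pp0:2 pp1:2
Op 2: write(P1, v0, 100). refcount(pp0)=2>1 -> COPY to pp2. 3 ppages; refcounts: pp0:1 pp1:2 pp2:1
Op 3: fork(P1) -> P2. 3 ppages; refcounts: pp0:1 pp1:3 pp2:2
Op 4: fork(P0) -> P3. 3 ppages; refcounts: pp0:2 pp1:4 pp2:2
Op 5: write(P1, v1, 149). refcount(pp1)=4>1 -> COPY to pp3. 4 ppages; refcounts: pp0:2 pp1:3 pp2:2 pp3:1
Op 6: write(P1, v0, 158). refcount(pp2)=2>1 -> COPY to pp4. 5 ppages; refcounts: pp0:2 pp1:3 pp2:1 pp3:1 pp4:1
Op 7: read(P0, v1) -> 27. No state change.
Op 8: write(P2, v1, 199). refcount(pp1)=3>1 -> COPY to pp5. 6 ppages; refcounts: pp0:2 pp1:2 pp2:1 pp3:1 pp4:1 pp5:1
Op 9: read(P3, v1) -> 27. No state change.
Op 10: write(P1, v1, 104). refcount(pp3)=1 -> write in place. 6 ppages; refcounts: pp0:2 pp1:2 pp2:1 pp3:1 pp4:1 pp5:1

yes yes yes yes no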